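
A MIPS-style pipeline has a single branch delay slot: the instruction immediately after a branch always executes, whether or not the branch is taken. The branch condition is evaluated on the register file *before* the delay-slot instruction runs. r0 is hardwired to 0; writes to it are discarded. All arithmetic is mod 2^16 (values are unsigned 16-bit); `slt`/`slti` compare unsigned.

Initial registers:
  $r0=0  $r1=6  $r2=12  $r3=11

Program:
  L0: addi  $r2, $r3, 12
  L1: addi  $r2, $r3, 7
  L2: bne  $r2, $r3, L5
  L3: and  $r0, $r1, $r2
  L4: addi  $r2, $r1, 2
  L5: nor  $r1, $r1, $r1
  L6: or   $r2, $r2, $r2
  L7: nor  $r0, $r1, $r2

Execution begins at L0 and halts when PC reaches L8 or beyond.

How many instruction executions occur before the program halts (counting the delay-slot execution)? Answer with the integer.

PC=0  addi  $r2, $r3, 12     | $r0=0 $r1=6 $r2=23 $r3=11
PC=1  addi  $r2, $r3, 7      | $r0=0 $r1=6 $r2=18 $r3=11
PC=2  bne  $r2, $r3, L5      | $r0=0 $r1=6 $r2=18 $r3=11  [TAKEN]
PC=3  and  $r0, $r1, $r2     | $r0=0 $r1=6 $r2=18 $r3=11
PC=5  nor  $r1, $r1, $r1     | $r0=0 $r1=65529 $r2=18 $r3=11
PC=6  or   $r2, $r2, $r2     | $r0=0 $r1=65529 $r2=18 $r3=11
PC=7  nor  $r0, $r1, $r2     | $r0=0 $r1=65529 $r2=18 $r3=11

7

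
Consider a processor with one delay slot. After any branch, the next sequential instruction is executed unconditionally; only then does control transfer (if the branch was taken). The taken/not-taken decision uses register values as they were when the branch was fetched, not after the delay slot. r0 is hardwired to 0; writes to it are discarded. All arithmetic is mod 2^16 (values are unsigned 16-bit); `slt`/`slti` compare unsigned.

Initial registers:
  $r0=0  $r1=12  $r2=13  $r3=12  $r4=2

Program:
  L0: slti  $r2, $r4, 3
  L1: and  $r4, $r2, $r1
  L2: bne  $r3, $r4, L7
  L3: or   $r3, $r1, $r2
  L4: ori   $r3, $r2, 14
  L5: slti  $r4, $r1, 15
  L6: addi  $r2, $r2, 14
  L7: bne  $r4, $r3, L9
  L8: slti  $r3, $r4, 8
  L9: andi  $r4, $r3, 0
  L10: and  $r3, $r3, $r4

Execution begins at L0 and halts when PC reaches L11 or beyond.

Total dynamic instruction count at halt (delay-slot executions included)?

8

[0] slti  $r2, $r4, 3  →  {$r0:0, $r1:12, $r2:1, $r3:12, $r4:2}
[1] and  $r4, $r2, $r1  →  {$r0:0, $r1:12, $r2:1, $r3:12, $r4:0}
[2] bne  $r3, $r4, L7  →  {$r0:0, $r1:12, $r2:1, $r3:12, $r4:0}  ⟨branch taken⟩
[3] or   $r3, $r1, $r2  →  {$r0:0, $r1:12, $r2:1, $r3:13, $r4:0}
[7] bne  $r4, $r3, L9  →  {$r0:0, $r1:12, $r2:1, $r3:13, $r4:0}  ⟨branch taken⟩
[8] slti  $r3, $r4, 8  →  {$r0:0, $r1:12, $r2:1, $r3:1, $r4:0}
[9] andi  $r4, $r3, 0  →  {$r0:0, $r1:12, $r2:1, $r3:1, $r4:0}
[10] and  $r3, $r3, $r4  →  {$r0:0, $r1:12, $r2:1, $r3:0, $r4:0}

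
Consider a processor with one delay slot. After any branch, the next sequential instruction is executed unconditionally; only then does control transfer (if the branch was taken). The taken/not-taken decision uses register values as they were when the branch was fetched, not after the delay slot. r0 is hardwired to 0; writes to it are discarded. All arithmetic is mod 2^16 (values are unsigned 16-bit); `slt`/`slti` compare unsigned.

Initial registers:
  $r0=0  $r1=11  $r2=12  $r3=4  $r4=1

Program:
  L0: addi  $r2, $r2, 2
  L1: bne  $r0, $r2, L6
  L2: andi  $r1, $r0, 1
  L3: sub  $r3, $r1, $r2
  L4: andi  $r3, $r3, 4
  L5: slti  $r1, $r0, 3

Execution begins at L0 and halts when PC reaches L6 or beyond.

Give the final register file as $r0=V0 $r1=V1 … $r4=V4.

  step pc=0: addi  $r2, $r2, 2  regs=(0,11,14,4,1)
  step pc=1: bne  $r0, $r2, L6  cond=T  regs=(0,11,14,4,1)
  step pc=2: andi  $r1, $r0, 1  regs=(0,0,14,4,1)

$r0=0 $r1=0 $r2=14 $r3=4 $r4=1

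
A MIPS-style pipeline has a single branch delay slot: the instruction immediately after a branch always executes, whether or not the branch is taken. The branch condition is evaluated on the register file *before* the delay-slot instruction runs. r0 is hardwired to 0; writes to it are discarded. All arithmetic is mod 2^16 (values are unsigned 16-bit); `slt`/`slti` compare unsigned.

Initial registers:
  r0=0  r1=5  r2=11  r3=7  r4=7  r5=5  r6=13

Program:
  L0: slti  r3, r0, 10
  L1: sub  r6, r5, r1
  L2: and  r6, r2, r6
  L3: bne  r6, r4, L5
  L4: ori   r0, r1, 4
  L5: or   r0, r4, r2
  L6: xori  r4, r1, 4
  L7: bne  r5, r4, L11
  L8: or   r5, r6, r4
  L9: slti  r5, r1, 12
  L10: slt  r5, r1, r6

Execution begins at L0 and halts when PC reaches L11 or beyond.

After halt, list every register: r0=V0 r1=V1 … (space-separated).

r0=0 r1=5 r2=11 r3=1 r4=1 r5=1 r6=0

PC=0  slti  r3, r0, 10       | r0=0 r1=5 r2=11 r3=1 r4=7 r5=5 r6=13
PC=1  sub  r6, r5, r1        | r0=0 r1=5 r2=11 r3=1 r4=7 r5=5 r6=0
PC=2  and  r6, r2, r6        | r0=0 r1=5 r2=11 r3=1 r4=7 r5=5 r6=0
PC=3  bne  r6, r4, L5        | r0=0 r1=5 r2=11 r3=1 r4=7 r5=5 r6=0  [TAKEN]
PC=4  ori   r0, r1, 4        | r0=0 r1=5 r2=11 r3=1 r4=7 r5=5 r6=0
PC=5  or   r0, r4, r2        | r0=0 r1=5 r2=11 r3=1 r4=7 r5=5 r6=0
PC=6  xori  r4, r1, 4        | r0=0 r1=5 r2=11 r3=1 r4=1 r5=5 r6=0
PC=7  bne  r5, r4, L11       | r0=0 r1=5 r2=11 r3=1 r4=1 r5=5 r6=0  [TAKEN]
PC=8  or   r5, r6, r4        | r0=0 r1=5 r2=11 r3=1 r4=1 r5=1 r6=0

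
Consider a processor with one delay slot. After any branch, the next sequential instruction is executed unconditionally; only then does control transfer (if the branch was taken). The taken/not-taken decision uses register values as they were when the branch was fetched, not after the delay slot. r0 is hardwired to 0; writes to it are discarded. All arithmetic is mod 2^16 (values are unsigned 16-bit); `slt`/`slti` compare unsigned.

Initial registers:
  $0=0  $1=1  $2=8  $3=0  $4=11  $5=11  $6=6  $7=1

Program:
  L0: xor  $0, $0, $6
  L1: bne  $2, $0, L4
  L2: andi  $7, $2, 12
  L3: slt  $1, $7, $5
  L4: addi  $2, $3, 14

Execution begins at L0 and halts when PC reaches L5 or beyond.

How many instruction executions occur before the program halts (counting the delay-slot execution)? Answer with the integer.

4

  step pc=0: xor  $0, $0, $6  regs=(0,1,8,0,11,11,6,1)
  step pc=1: bne  $2, $0, L4  cond=T  regs=(0,1,8,0,11,11,6,1)
  step pc=2: andi  $7, $2, 12  regs=(0,1,8,0,11,11,6,8)
  step pc=4: addi  $2, $3, 14  regs=(0,1,14,0,11,11,6,8)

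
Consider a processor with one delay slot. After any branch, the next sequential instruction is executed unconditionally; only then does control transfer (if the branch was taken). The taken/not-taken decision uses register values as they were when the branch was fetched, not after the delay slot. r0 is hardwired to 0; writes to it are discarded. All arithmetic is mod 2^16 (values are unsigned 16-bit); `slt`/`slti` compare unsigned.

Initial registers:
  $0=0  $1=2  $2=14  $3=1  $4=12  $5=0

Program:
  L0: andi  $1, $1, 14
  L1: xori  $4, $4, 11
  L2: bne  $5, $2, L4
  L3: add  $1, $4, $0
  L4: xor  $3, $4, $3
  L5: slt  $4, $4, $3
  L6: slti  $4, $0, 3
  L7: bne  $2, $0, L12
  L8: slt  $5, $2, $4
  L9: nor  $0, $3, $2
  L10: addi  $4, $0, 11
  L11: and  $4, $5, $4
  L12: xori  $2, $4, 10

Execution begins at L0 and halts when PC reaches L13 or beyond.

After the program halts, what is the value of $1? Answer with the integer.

7

[0] andi  $1, $1, 14  →  {$0:0, $1:2, $2:14, $3:1, $4:12, $5:0}
[1] xori  $4, $4, 11  →  {$0:0, $1:2, $2:14, $3:1, $4:7, $5:0}
[2] bne  $5, $2, L4  →  {$0:0, $1:2, $2:14, $3:1, $4:7, $5:0}  ⟨branch taken⟩
[3] add  $1, $4, $0  →  {$0:0, $1:7, $2:14, $3:1, $4:7, $5:0}
[4] xor  $3, $4, $3  →  {$0:0, $1:7, $2:14, $3:6, $4:7, $5:0}
[5] slt  $4, $4, $3  →  {$0:0, $1:7, $2:14, $3:6, $4:0, $5:0}
[6] slti  $4, $0, 3  →  {$0:0, $1:7, $2:14, $3:6, $4:1, $5:0}
[7] bne  $2, $0, L12  →  {$0:0, $1:7, $2:14, $3:6, $4:1, $5:0}  ⟨branch taken⟩
[8] slt  $5, $2, $4  →  {$0:0, $1:7, $2:14, $3:6, $4:1, $5:0}
[12] xori  $2, $4, 10  →  {$0:0, $1:7, $2:11, $3:6, $4:1, $5:0}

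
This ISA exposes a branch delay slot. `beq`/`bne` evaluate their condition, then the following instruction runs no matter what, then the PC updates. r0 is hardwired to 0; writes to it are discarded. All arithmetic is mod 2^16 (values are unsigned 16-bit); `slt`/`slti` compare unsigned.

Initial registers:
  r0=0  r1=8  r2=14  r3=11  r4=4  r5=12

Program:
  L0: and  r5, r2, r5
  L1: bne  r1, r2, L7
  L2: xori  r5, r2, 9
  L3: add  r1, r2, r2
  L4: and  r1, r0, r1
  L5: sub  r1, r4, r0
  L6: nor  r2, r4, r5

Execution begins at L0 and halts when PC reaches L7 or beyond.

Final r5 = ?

7

[0] and  r5, r2, r5  →  {r0:0, r1:8, r2:14, r3:11, r4:4, r5:12}
[1] bne  r1, r2, L7  →  {r0:0, r1:8, r2:14, r3:11, r4:4, r5:12}  ⟨branch taken⟩
[2] xori  r5, r2, 9  →  {r0:0, r1:8, r2:14, r3:11, r4:4, r5:7}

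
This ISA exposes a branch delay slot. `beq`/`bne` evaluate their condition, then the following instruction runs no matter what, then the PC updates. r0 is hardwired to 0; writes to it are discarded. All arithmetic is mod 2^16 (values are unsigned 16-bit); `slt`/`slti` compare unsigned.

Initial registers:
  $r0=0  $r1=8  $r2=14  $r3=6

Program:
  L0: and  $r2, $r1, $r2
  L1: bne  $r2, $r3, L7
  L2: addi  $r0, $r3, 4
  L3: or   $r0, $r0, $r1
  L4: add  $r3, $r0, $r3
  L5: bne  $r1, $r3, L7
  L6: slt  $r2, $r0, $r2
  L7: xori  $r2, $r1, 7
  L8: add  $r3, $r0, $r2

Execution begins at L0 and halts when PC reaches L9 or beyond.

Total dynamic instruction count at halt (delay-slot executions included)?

5

  step pc=0: and  $r2, $r1, $r2  regs=(0,8,8,6)
  step pc=1: bne  $r2, $r3, L7  cond=T  regs=(0,8,8,6)
  step pc=2: addi  $r0, $r3, 4  regs=(0,8,8,6)
  step pc=7: xori  $r2, $r1, 7  regs=(0,8,15,6)
  step pc=8: add  $r3, $r0, $r2  regs=(0,8,15,15)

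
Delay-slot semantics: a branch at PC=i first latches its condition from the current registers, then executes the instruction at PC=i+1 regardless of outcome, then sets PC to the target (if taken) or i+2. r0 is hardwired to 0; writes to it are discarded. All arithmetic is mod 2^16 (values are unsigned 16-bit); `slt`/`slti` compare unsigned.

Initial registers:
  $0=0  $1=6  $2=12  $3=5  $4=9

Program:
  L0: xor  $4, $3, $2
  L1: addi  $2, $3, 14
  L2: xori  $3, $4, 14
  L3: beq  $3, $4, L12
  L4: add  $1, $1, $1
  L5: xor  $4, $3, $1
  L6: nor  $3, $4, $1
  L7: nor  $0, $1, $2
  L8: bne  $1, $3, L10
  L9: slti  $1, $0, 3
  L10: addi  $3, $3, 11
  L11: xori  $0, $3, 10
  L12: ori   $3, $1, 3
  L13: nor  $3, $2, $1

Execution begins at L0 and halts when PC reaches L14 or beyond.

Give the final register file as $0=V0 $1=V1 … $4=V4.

$0=0 $1=1 $2=19 $3=65516 $4=11

PC=0  xor  $4, $3, $2        | $0=0 $1=6 $2=12 $3=5 $4=9
PC=1  addi  $2, $3, 14       | $0=0 $1=6 $2=19 $3=5 $4=9
PC=2  xori  $3, $4, 14       | $0=0 $1=6 $2=19 $3=7 $4=9
PC=3  beq  $3, $4, L12       | $0=0 $1=6 $2=19 $3=7 $4=9  [not taken]
PC=4  add  $1, $1, $1        | $0=0 $1=12 $2=19 $3=7 $4=9
PC=5  xor  $4, $3, $1        | $0=0 $1=12 $2=19 $3=7 $4=11
PC=6  nor  $3, $4, $1        | $0=0 $1=12 $2=19 $3=65520 $4=11
PC=7  nor  $0, $1, $2        | $0=0 $1=12 $2=19 $3=65520 $4=11
PC=8  bne  $1, $3, L10       | $0=0 $1=12 $2=19 $3=65520 $4=11  [TAKEN]
PC=9  slti  $1, $0, 3        | $0=0 $1=1 $2=19 $3=65520 $4=11
PC=10 addi  $3, $3, 11       | $0=0 $1=1 $2=19 $3=65531 $4=11
PC=11 xori  $0, $3, 10       | $0=0 $1=1 $2=19 $3=65531 $4=11
PC=12 ori   $3, $1, 3        | $0=0 $1=1 $2=19 $3=3 $4=11
PC=13 nor  $3, $2, $1        | $0=0 $1=1 $2=19 $3=65516 $4=11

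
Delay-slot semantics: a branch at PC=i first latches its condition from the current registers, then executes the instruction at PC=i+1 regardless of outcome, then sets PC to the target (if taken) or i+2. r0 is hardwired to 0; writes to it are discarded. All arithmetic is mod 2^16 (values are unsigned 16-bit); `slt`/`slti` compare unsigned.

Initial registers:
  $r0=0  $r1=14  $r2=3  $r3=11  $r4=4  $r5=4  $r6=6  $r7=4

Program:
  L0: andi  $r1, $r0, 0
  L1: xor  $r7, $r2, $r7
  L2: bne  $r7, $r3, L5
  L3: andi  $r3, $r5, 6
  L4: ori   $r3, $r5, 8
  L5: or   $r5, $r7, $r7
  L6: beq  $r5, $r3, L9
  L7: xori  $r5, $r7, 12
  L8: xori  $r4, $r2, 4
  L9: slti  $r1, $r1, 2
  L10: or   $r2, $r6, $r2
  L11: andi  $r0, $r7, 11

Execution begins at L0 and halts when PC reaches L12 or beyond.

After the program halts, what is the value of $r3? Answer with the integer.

4

#0 andi  $r1, $r0, 0 ; 0/0/3/11/4/4/6/4
#1 xor  $r7, $r2, $r7 ; 0/0/3/11/4/4/6/7
#2 bne  $r7, $r3, L5 ; 0/0/3/11/4/4/6/7 ; →target
#3 andi  $r3, $r5, 6 ; 0/0/3/4/4/4/6/7
#5 or   $r5, $r7, $r7 ; 0/0/3/4/4/7/6/7
#6 beq  $r5, $r3, L9 ; 0/0/3/4/4/7/6/7 ; →fallthru
#7 xori  $r5, $r7, 12 ; 0/0/3/4/4/11/6/7
#8 xori  $r4, $r2, 4 ; 0/0/3/4/7/11/6/7
#9 slti  $r1, $r1, 2 ; 0/1/3/4/7/11/6/7
#10 or   $r2, $r6, $r2 ; 0/1/7/4/7/11/6/7
#11 andi  $r0, $r7, 11 ; 0/1/7/4/7/11/6/7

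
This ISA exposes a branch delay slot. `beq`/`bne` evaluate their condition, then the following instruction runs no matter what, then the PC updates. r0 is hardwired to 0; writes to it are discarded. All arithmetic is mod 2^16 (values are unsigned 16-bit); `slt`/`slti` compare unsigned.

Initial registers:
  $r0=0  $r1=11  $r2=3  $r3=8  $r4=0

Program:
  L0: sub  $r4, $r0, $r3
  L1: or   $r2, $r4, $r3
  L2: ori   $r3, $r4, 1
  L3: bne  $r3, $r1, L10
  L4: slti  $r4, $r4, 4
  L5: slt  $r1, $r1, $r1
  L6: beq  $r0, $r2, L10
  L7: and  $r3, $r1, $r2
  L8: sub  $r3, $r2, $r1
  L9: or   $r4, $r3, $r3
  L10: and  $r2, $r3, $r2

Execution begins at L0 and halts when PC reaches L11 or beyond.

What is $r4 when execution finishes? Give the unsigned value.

[0] sub  $r4, $r0, $r3  →  {$r0:0, $r1:11, $r2:3, $r3:8, $r4:65528}
[1] or   $r2, $r4, $r3  →  {$r0:0, $r1:11, $r2:65528, $r3:8, $r4:65528}
[2] ori   $r3, $r4, 1  →  {$r0:0, $r1:11, $r2:65528, $r3:65529, $r4:65528}
[3] bne  $r3, $r1, L10  →  {$r0:0, $r1:11, $r2:65528, $r3:65529, $r4:65528}  ⟨branch taken⟩
[4] slti  $r4, $r4, 4  →  {$r0:0, $r1:11, $r2:65528, $r3:65529, $r4:0}
[10] and  $r2, $r3, $r2  →  {$r0:0, $r1:11, $r2:65528, $r3:65529, $r4:0}

0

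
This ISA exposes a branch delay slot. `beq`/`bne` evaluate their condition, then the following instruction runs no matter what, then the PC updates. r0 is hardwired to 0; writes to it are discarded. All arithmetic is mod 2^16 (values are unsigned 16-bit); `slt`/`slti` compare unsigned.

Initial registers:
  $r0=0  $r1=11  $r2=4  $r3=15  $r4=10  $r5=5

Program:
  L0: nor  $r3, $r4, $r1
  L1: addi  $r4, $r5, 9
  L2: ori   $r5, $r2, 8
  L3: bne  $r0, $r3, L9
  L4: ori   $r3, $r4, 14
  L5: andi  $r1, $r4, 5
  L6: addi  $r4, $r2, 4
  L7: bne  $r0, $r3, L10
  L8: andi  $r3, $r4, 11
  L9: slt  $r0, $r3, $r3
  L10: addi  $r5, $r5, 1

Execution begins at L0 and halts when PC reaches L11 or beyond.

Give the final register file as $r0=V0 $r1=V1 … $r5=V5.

  step pc=0: nor  $r3, $r4, $r1  regs=(0,11,4,65524,10,5)
  step pc=1: addi  $r4, $r5, 9  regs=(0,11,4,65524,14,5)
  step pc=2: ori   $r5, $r2, 8  regs=(0,11,4,65524,14,12)
  step pc=3: bne  $r0, $r3, L9  cond=T  regs=(0,11,4,65524,14,12)
  step pc=4: ori   $r3, $r4, 14  regs=(0,11,4,14,14,12)
  step pc=9: slt  $r0, $r3, $r3  regs=(0,11,4,14,14,12)
  step pc=10: addi  $r5, $r5, 1  regs=(0,11,4,14,14,13)

$r0=0 $r1=11 $r2=4 $r3=14 $r4=14 $r5=13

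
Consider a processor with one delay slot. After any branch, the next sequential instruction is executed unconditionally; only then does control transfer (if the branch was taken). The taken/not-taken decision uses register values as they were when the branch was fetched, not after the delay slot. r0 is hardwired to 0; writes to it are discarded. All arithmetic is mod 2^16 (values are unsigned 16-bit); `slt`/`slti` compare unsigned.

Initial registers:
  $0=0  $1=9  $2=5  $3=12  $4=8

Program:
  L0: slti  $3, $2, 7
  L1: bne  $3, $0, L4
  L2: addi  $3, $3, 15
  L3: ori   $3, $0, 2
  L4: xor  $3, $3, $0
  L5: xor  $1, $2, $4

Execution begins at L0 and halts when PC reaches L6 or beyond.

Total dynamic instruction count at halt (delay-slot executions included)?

  step pc=0: slti  $3, $2, 7  regs=(0,9,5,1,8)
  step pc=1: bne  $3, $0, L4  cond=T  regs=(0,9,5,1,8)
  step pc=2: addi  $3, $3, 15  regs=(0,9,5,16,8)
  step pc=4: xor  $3, $3, $0  regs=(0,9,5,16,8)
  step pc=5: xor  $1, $2, $4  regs=(0,13,5,16,8)

5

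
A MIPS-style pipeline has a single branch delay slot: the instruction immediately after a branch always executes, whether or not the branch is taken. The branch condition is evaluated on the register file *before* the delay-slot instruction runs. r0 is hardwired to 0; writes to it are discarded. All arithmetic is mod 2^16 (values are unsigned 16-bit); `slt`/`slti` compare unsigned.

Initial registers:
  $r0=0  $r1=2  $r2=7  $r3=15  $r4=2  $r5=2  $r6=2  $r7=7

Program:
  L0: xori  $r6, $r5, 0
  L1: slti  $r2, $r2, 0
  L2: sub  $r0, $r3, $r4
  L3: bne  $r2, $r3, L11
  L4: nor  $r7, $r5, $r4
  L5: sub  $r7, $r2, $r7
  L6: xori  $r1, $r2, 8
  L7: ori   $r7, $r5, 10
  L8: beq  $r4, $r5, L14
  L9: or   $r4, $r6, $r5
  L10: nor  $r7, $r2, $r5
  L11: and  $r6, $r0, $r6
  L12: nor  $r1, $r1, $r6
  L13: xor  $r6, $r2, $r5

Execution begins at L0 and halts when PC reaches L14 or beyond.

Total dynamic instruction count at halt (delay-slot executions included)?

8

  step pc=0: xori  $r6, $r5, 0  regs=(0,2,7,15,2,2,2,7)
  step pc=1: slti  $r2, $r2, 0  regs=(0,2,0,15,2,2,2,7)
  step pc=2: sub  $r0, $r3, $r4  regs=(0,2,0,15,2,2,2,7)
  step pc=3: bne  $r2, $r3, L11  cond=T  regs=(0,2,0,15,2,2,2,7)
  step pc=4: nor  $r7, $r5, $r4  regs=(0,2,0,15,2,2,2,65533)
  step pc=11: and  $r6, $r0, $r6  regs=(0,2,0,15,2,2,0,65533)
  step pc=12: nor  $r1, $r1, $r6  regs=(0,65533,0,15,2,2,0,65533)
  step pc=13: xor  $r6, $r2, $r5  regs=(0,65533,0,15,2,2,2,65533)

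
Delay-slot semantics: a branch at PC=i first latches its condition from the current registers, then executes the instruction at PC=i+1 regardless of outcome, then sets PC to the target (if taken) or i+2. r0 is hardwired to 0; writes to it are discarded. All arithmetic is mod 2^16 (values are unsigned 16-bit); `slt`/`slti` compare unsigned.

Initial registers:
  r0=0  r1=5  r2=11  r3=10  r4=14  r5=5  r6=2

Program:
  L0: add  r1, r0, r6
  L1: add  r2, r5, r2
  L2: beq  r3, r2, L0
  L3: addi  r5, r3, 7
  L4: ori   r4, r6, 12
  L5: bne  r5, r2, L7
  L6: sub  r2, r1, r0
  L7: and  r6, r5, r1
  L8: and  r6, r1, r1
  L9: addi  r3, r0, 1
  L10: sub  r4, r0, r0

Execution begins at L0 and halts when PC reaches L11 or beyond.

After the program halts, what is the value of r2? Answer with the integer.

  step pc=0: add  r1, r0, r6  regs=(0,2,11,10,14,5,2)
  step pc=1: add  r2, r5, r2  regs=(0,2,16,10,14,5,2)
  step pc=2: beq  r3, r2, L0  cond=F  regs=(0,2,16,10,14,5,2)
  step pc=3: addi  r5, r3, 7  regs=(0,2,16,10,14,17,2)
  step pc=4: ori   r4, r6, 12  regs=(0,2,16,10,14,17,2)
  step pc=5: bne  r5, r2, L7  cond=T  regs=(0,2,16,10,14,17,2)
  step pc=6: sub  r2, r1, r0  regs=(0,2,2,10,14,17,2)
  step pc=7: and  r6, r5, r1  regs=(0,2,2,10,14,17,0)
  step pc=8: and  r6, r1, r1  regs=(0,2,2,10,14,17,2)
  step pc=9: addi  r3, r0, 1  regs=(0,2,2,1,14,17,2)
  step pc=10: sub  r4, r0, r0  regs=(0,2,2,1,0,17,2)

2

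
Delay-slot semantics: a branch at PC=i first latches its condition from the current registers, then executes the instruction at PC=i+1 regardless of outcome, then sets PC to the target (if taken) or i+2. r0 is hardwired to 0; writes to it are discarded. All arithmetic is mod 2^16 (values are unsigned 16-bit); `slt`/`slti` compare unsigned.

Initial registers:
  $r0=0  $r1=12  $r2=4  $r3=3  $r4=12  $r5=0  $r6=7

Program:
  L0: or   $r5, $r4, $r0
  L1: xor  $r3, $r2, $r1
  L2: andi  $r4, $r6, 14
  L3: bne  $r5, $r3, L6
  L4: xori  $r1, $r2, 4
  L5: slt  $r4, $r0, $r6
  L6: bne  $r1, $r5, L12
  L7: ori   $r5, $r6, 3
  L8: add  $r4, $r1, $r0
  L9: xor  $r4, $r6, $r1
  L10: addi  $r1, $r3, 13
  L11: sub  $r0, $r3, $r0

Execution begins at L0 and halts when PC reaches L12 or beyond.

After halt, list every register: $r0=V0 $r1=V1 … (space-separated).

[0] or   $r5, $r4, $r0  →  {$r0:0, $r1:12, $r2:4, $r3:3, $r4:12, $r5:12, $r6:7}
[1] xor  $r3, $r2, $r1  →  {$r0:0, $r1:12, $r2:4, $r3:8, $r4:12, $r5:12, $r6:7}
[2] andi  $r4, $r6, 14  →  {$r0:0, $r1:12, $r2:4, $r3:8, $r4:6, $r5:12, $r6:7}
[3] bne  $r5, $r3, L6  →  {$r0:0, $r1:12, $r2:4, $r3:8, $r4:6, $r5:12, $r6:7}  ⟨branch taken⟩
[4] xori  $r1, $r2, 4  →  {$r0:0, $r1:0, $r2:4, $r3:8, $r4:6, $r5:12, $r6:7}
[6] bne  $r1, $r5, L12  →  {$r0:0, $r1:0, $r2:4, $r3:8, $r4:6, $r5:12, $r6:7}  ⟨branch taken⟩
[7] ori   $r5, $r6, 3  →  {$r0:0, $r1:0, $r2:4, $r3:8, $r4:6, $r5:7, $r6:7}

$r0=0 $r1=0 $r2=4 $r3=8 $r4=6 $r5=7 $r6=7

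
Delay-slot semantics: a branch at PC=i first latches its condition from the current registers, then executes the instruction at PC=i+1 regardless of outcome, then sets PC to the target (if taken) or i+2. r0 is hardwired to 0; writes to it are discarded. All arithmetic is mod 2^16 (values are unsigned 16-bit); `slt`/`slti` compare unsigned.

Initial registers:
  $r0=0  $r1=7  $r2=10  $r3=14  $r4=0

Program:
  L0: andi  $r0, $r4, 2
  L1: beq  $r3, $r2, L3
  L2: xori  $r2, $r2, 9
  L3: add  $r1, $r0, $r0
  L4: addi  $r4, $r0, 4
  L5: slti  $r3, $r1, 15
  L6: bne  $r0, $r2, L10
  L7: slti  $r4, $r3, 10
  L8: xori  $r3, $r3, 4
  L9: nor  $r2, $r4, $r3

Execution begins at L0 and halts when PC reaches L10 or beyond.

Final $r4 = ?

PC=0  andi  $r0, $r4, 2      | $r0=0 $r1=7 $r2=10 $r3=14 $r4=0
PC=1  beq  $r3, $r2, L3      | $r0=0 $r1=7 $r2=10 $r3=14 $r4=0  [not taken]
PC=2  xori  $r2, $r2, 9      | $r0=0 $r1=7 $r2=3 $r3=14 $r4=0
PC=3  add  $r1, $r0, $r0     | $r0=0 $r1=0 $r2=3 $r3=14 $r4=0
PC=4  addi  $r4, $r0, 4      | $r0=0 $r1=0 $r2=3 $r3=14 $r4=4
PC=5  slti  $r3, $r1, 15     | $r0=0 $r1=0 $r2=3 $r3=1 $r4=4
PC=6  bne  $r0, $r2, L10     | $r0=0 $r1=0 $r2=3 $r3=1 $r4=4  [TAKEN]
PC=7  slti  $r4, $r3, 10     | $r0=0 $r1=0 $r2=3 $r3=1 $r4=1

1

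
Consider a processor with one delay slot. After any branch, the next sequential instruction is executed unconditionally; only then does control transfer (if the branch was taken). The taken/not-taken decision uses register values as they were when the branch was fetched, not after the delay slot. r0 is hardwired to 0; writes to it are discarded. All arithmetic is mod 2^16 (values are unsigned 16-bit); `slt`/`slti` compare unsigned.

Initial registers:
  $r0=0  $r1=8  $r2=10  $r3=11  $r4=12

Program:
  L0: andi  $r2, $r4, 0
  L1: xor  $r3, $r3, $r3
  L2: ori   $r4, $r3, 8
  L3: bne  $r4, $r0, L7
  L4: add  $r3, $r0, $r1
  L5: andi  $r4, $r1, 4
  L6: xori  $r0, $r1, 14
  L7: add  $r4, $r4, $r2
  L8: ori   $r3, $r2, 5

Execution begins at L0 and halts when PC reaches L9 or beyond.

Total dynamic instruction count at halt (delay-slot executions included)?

PC=0  andi  $r2, $r4, 0      | $r0=0 $r1=8 $r2=0 $r3=11 $r4=12
PC=1  xor  $r3, $r3, $r3     | $r0=0 $r1=8 $r2=0 $r3=0 $r4=12
PC=2  ori   $r4, $r3, 8      | $r0=0 $r1=8 $r2=0 $r3=0 $r4=8
PC=3  bne  $r4, $r0, L7      | $r0=0 $r1=8 $r2=0 $r3=0 $r4=8  [TAKEN]
PC=4  add  $r3, $r0, $r1     | $r0=0 $r1=8 $r2=0 $r3=8 $r4=8
PC=7  add  $r4, $r4, $r2     | $r0=0 $r1=8 $r2=0 $r3=8 $r4=8
PC=8  ori   $r3, $r2, 5      | $r0=0 $r1=8 $r2=0 $r3=5 $r4=8

7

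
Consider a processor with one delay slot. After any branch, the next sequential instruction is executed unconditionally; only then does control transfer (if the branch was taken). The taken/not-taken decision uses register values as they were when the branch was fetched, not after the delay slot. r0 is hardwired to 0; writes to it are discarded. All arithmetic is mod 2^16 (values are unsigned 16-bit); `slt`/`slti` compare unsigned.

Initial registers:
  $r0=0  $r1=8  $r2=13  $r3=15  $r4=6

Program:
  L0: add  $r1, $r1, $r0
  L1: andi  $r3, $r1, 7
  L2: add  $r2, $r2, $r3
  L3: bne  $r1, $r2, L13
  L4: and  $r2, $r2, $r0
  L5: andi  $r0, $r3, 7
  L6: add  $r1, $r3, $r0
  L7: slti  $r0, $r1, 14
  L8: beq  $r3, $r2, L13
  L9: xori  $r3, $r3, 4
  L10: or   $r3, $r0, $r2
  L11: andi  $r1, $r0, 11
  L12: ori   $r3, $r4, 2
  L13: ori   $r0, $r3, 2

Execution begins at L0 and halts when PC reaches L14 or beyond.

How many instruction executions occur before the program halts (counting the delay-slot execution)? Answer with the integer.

  step pc=0: add  $r1, $r1, $r0  regs=(0,8,13,15,6)
  step pc=1: andi  $r3, $r1, 7  regs=(0,8,13,0,6)
  step pc=2: add  $r2, $r2, $r3  regs=(0,8,13,0,6)
  step pc=3: bne  $r1, $r2, L13  cond=T  regs=(0,8,13,0,6)
  step pc=4: and  $r2, $r2, $r0  regs=(0,8,0,0,6)
  step pc=13: ori   $r0, $r3, 2  regs=(0,8,0,0,6)

6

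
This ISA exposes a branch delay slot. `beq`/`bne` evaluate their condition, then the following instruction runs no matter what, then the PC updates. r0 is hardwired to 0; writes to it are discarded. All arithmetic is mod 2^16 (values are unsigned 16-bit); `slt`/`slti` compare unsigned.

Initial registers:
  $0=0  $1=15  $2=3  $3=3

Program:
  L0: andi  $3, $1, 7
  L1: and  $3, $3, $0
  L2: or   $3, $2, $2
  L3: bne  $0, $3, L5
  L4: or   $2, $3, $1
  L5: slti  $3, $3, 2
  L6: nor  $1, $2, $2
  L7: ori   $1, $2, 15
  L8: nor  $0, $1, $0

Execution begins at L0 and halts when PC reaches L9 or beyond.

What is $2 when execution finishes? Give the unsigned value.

#0 andi  $3, $1, 7 ; 0/15/3/7
#1 and  $3, $3, $0 ; 0/15/3/0
#2 or   $3, $2, $2 ; 0/15/3/3
#3 bne  $0, $3, L5 ; 0/15/3/3 ; →target
#4 or   $2, $3, $1 ; 0/15/15/3
#5 slti  $3, $3, 2 ; 0/15/15/0
#6 nor  $1, $2, $2 ; 0/65520/15/0
#7 ori   $1, $2, 15 ; 0/15/15/0
#8 nor  $0, $1, $0 ; 0/15/15/0

15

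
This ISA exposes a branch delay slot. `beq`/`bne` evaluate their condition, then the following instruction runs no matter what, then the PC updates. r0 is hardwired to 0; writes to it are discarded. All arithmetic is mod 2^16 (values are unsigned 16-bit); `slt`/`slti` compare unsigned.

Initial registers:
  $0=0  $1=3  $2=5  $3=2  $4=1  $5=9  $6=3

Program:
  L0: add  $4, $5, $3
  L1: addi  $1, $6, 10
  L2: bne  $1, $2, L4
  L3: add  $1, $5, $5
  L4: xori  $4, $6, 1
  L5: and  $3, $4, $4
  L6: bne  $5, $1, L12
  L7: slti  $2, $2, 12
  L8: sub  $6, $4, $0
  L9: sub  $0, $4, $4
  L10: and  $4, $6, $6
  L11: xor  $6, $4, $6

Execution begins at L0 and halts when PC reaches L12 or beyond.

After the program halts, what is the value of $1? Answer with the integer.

18

#0 add  $4, $5, $3 ; 0/3/5/2/11/9/3
#1 addi  $1, $6, 10 ; 0/13/5/2/11/9/3
#2 bne  $1, $2, L4 ; 0/13/5/2/11/9/3 ; →target
#3 add  $1, $5, $5 ; 0/18/5/2/11/9/3
#4 xori  $4, $6, 1 ; 0/18/5/2/2/9/3
#5 and  $3, $4, $4 ; 0/18/5/2/2/9/3
#6 bne  $5, $1, L12 ; 0/18/5/2/2/9/3 ; →target
#7 slti  $2, $2, 12 ; 0/18/1/2/2/9/3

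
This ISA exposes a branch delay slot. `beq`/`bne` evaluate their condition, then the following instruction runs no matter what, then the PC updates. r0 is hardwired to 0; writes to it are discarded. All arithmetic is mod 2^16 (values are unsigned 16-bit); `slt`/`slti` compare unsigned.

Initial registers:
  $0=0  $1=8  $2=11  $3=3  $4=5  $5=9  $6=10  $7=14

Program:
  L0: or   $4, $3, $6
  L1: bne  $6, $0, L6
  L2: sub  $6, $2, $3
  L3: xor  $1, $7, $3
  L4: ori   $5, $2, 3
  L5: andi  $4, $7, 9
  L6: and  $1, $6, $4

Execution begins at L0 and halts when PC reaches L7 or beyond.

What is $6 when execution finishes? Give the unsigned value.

[0] or   $4, $3, $6  →  {$0:0, $1:8, $2:11, $3:3, $4:11, $5:9, $6:10, $7:14}
[1] bne  $6, $0, L6  →  {$0:0, $1:8, $2:11, $3:3, $4:11, $5:9, $6:10, $7:14}  ⟨branch taken⟩
[2] sub  $6, $2, $3  →  {$0:0, $1:8, $2:11, $3:3, $4:11, $5:9, $6:8, $7:14}
[6] and  $1, $6, $4  →  {$0:0, $1:8, $2:11, $3:3, $4:11, $5:9, $6:8, $7:14}

8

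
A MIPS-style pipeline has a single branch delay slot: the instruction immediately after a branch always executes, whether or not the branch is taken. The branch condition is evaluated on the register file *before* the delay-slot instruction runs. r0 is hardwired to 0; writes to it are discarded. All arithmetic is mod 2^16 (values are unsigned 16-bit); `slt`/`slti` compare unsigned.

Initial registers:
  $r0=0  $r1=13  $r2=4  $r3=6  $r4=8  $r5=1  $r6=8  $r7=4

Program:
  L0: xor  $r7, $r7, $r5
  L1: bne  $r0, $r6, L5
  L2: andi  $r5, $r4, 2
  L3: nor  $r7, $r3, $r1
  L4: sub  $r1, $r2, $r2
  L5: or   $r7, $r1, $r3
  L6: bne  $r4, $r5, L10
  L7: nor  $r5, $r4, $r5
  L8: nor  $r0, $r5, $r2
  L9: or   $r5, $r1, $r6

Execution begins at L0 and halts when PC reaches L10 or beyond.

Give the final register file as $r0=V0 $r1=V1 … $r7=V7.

$r0=0 $r1=13 $r2=4 $r3=6 $r4=8 $r5=65527 $r6=8 $r7=15

PC=0  xor  $r7, $r7, $r5     | $r0=0 $r1=13 $r2=4 $r3=6 $r4=8 $r5=1 $r6=8 $r7=5
PC=1  bne  $r0, $r6, L5      | $r0=0 $r1=13 $r2=4 $r3=6 $r4=8 $r5=1 $r6=8 $r7=5  [TAKEN]
PC=2  andi  $r5, $r4, 2      | $r0=0 $r1=13 $r2=4 $r3=6 $r4=8 $r5=0 $r6=8 $r7=5
PC=5  or   $r7, $r1, $r3     | $r0=0 $r1=13 $r2=4 $r3=6 $r4=8 $r5=0 $r6=8 $r7=15
PC=6  bne  $r4, $r5, L10     | $r0=0 $r1=13 $r2=4 $r3=6 $r4=8 $r5=0 $r6=8 $r7=15  [TAKEN]
PC=7  nor  $r5, $r4, $r5     | $r0=0 $r1=13 $r2=4 $r3=6 $r4=8 $r5=65527 $r6=8 $r7=15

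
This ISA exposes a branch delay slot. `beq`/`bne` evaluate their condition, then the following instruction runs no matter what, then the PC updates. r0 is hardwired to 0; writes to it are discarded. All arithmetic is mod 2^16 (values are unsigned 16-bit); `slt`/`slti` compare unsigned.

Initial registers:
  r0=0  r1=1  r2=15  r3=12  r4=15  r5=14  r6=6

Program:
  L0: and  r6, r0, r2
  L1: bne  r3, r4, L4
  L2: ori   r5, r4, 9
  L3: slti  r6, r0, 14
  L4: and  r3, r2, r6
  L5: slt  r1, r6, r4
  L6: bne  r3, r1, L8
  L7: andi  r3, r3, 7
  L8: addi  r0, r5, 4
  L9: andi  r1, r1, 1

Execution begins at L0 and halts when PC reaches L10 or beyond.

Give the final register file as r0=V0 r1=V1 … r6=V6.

r0=0 r1=1 r2=15 r3=0 r4=15 r5=15 r6=0

[0] and  r6, r0, r2  →  {r0:0, r1:1, r2:15, r3:12, r4:15, r5:14, r6:0}
[1] bne  r3, r4, L4  →  {r0:0, r1:1, r2:15, r3:12, r4:15, r5:14, r6:0}  ⟨branch taken⟩
[2] ori   r5, r4, 9  →  {r0:0, r1:1, r2:15, r3:12, r4:15, r5:15, r6:0}
[4] and  r3, r2, r6  →  {r0:0, r1:1, r2:15, r3:0, r4:15, r5:15, r6:0}
[5] slt  r1, r6, r4  →  {r0:0, r1:1, r2:15, r3:0, r4:15, r5:15, r6:0}
[6] bne  r3, r1, L8  →  {r0:0, r1:1, r2:15, r3:0, r4:15, r5:15, r6:0}  ⟨branch taken⟩
[7] andi  r3, r3, 7  →  {r0:0, r1:1, r2:15, r3:0, r4:15, r5:15, r6:0}
[8] addi  r0, r5, 4  →  {r0:0, r1:1, r2:15, r3:0, r4:15, r5:15, r6:0}
[9] andi  r1, r1, 1  →  {r0:0, r1:1, r2:15, r3:0, r4:15, r5:15, r6:0}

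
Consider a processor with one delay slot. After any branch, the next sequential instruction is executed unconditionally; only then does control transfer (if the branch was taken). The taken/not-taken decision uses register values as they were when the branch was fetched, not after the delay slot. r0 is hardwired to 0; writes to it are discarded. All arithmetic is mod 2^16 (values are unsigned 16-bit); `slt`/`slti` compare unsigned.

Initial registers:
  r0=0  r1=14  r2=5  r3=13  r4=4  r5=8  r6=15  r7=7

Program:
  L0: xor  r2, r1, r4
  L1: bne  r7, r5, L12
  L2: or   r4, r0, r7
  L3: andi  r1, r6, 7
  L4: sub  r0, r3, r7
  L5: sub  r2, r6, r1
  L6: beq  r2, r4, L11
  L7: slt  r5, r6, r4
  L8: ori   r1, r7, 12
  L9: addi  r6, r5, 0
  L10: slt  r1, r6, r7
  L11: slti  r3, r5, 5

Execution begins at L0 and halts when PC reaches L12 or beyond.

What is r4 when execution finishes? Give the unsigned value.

7

PC=0  xor  r2, r1, r4        | r0=0 r1=14 r2=10 r3=13 r4=4 r5=8 r6=15 r7=7
PC=1  bne  r7, r5, L12       | r0=0 r1=14 r2=10 r3=13 r4=4 r5=8 r6=15 r7=7  [TAKEN]
PC=2  or   r4, r0, r7        | r0=0 r1=14 r2=10 r3=13 r4=7 r5=8 r6=15 r7=7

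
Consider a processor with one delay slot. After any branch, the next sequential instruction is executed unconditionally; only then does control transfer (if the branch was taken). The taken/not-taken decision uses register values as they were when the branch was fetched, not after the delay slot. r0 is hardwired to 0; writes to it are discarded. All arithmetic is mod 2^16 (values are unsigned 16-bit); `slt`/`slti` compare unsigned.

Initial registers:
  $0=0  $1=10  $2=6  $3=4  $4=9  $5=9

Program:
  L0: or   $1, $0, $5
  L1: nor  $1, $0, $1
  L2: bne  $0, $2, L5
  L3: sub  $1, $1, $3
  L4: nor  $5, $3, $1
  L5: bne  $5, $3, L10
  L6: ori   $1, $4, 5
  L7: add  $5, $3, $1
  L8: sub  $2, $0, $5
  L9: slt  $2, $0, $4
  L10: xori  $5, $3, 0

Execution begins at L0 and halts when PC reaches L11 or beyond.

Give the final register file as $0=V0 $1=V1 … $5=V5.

[0] or   $1, $0, $5  →  {$0:0, $1:9, $2:6, $3:4, $4:9, $5:9}
[1] nor  $1, $0, $1  →  {$0:0, $1:65526, $2:6, $3:4, $4:9, $5:9}
[2] bne  $0, $2, L5  →  {$0:0, $1:65526, $2:6, $3:4, $4:9, $5:9}  ⟨branch taken⟩
[3] sub  $1, $1, $3  →  {$0:0, $1:65522, $2:6, $3:4, $4:9, $5:9}
[5] bne  $5, $3, L10  →  {$0:0, $1:65522, $2:6, $3:4, $4:9, $5:9}  ⟨branch taken⟩
[6] ori   $1, $4, 5  →  {$0:0, $1:13, $2:6, $3:4, $4:9, $5:9}
[10] xori  $5, $3, 0  →  {$0:0, $1:13, $2:6, $3:4, $4:9, $5:4}

$0=0 $1=13 $2=6 $3=4 $4=9 $5=4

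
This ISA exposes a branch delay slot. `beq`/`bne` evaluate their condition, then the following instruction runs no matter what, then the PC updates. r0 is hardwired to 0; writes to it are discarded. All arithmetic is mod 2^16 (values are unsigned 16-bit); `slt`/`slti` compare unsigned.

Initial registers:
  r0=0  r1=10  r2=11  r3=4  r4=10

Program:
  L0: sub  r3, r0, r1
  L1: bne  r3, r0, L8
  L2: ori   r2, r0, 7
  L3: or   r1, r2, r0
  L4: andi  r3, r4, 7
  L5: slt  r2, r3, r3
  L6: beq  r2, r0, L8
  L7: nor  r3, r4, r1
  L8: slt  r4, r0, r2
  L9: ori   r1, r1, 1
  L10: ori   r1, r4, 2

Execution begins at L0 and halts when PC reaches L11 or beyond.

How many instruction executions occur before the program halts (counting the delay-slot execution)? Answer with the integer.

[0] sub  r3, r0, r1  →  {r0:0, r1:10, r2:11, r3:65526, r4:10}
[1] bne  r3, r0, L8  →  {r0:0, r1:10, r2:11, r3:65526, r4:10}  ⟨branch taken⟩
[2] ori   r2, r0, 7  →  {r0:0, r1:10, r2:7, r3:65526, r4:10}
[8] slt  r4, r0, r2  →  {r0:0, r1:10, r2:7, r3:65526, r4:1}
[9] ori   r1, r1, 1  →  {r0:0, r1:11, r2:7, r3:65526, r4:1}
[10] ori   r1, r4, 2  →  {r0:0, r1:3, r2:7, r3:65526, r4:1}

6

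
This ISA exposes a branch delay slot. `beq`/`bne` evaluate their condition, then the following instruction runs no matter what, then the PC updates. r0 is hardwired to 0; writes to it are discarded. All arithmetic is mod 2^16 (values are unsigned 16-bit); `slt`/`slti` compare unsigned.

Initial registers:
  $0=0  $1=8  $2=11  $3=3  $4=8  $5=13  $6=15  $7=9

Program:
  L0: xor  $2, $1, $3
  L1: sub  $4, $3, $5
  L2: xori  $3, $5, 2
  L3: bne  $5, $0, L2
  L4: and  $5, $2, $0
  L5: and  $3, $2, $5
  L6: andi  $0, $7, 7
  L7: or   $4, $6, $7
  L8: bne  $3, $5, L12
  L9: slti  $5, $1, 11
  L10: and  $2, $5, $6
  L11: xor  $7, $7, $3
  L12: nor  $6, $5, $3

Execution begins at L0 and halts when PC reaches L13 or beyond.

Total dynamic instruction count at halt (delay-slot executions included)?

#0 xor  $2, $1, $3 ; 0/8/11/3/8/13/15/9
#1 sub  $4, $3, $5 ; 0/8/11/3/65526/13/15/9
#2 xori  $3, $5, 2 ; 0/8/11/15/65526/13/15/9
#3 bne  $5, $0, L2 ; 0/8/11/15/65526/13/15/9 ; →target
#4 and  $5, $2, $0 ; 0/8/11/15/65526/0/15/9
#2 xori  $3, $5, 2 ; 0/8/11/2/65526/0/15/9
#3 bne  $5, $0, L2 ; 0/8/11/2/65526/0/15/9 ; →fallthru
#4 and  $5, $2, $0 ; 0/8/11/2/65526/0/15/9
#5 and  $3, $2, $5 ; 0/8/11/0/65526/0/15/9
#6 andi  $0, $7, 7 ; 0/8/11/0/65526/0/15/9
#7 or   $4, $6, $7 ; 0/8/11/0/15/0/15/9
#8 bne  $3, $5, L12 ; 0/8/11/0/15/0/15/9 ; →fallthru
#9 slti  $5, $1, 11 ; 0/8/11/0/15/1/15/9
#10 and  $2, $5, $6 ; 0/8/1/0/15/1/15/9
#11 xor  $7, $7, $3 ; 0/8/1/0/15/1/15/9
#12 nor  $6, $5, $3 ; 0/8/1/0/15/1/65534/9

16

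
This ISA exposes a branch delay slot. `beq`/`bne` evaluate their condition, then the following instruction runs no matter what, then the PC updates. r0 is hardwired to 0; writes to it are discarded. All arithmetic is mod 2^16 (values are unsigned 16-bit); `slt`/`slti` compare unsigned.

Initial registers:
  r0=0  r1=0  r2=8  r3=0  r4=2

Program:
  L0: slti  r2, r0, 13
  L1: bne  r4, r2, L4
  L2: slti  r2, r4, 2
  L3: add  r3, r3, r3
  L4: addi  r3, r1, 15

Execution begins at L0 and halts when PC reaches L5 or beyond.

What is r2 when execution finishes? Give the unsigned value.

#0 slti  r2, r0, 13 ; 0/0/1/0/2
#1 bne  r4, r2, L4 ; 0/0/1/0/2 ; →target
#2 slti  r2, r4, 2 ; 0/0/0/0/2
#4 addi  r3, r1, 15 ; 0/0/0/15/2

0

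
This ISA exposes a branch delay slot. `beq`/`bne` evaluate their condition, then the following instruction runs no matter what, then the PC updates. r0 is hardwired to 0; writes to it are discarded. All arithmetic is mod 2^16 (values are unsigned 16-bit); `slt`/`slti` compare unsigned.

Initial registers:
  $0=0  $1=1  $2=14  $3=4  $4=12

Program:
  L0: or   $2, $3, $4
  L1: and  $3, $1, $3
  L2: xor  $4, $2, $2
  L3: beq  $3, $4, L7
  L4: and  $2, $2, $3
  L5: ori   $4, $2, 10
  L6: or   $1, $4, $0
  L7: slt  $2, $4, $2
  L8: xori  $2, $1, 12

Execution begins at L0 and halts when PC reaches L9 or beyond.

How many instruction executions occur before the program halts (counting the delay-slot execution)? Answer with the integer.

PC=0  or   $2, $3, $4        | $0=0 $1=1 $2=12 $3=4 $4=12
PC=1  and  $3, $1, $3        | $0=0 $1=1 $2=12 $3=0 $4=12
PC=2  xor  $4, $2, $2        | $0=0 $1=1 $2=12 $3=0 $4=0
PC=3  beq  $3, $4, L7        | $0=0 $1=1 $2=12 $3=0 $4=0  [TAKEN]
PC=4  and  $2, $2, $3        | $0=0 $1=1 $2=0 $3=0 $4=0
PC=7  slt  $2, $4, $2        | $0=0 $1=1 $2=0 $3=0 $4=0
PC=8  xori  $2, $1, 12       | $0=0 $1=1 $2=13 $3=0 $4=0

7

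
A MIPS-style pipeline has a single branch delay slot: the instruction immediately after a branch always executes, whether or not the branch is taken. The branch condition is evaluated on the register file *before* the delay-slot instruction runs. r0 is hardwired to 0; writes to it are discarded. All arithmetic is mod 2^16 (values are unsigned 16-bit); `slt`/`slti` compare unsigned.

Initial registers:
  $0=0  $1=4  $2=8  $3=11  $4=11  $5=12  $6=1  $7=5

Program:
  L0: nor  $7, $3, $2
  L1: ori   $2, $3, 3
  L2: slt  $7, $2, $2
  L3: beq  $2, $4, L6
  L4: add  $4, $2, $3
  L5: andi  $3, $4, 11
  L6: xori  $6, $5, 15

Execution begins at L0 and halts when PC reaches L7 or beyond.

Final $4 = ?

22

PC=0  nor  $7, $3, $2        | $0=0 $1=4 $2=8 $3=11 $4=11 $5=12 $6=1 $7=65524
PC=1  ori   $2, $3, 3        | $0=0 $1=4 $2=11 $3=11 $4=11 $5=12 $6=1 $7=65524
PC=2  slt  $7, $2, $2        | $0=0 $1=4 $2=11 $3=11 $4=11 $5=12 $6=1 $7=0
PC=3  beq  $2, $4, L6        | $0=0 $1=4 $2=11 $3=11 $4=11 $5=12 $6=1 $7=0  [TAKEN]
PC=4  add  $4, $2, $3        | $0=0 $1=4 $2=11 $3=11 $4=22 $5=12 $6=1 $7=0
PC=6  xori  $6, $5, 15       | $0=0 $1=4 $2=11 $3=11 $4=22 $5=12 $6=3 $7=0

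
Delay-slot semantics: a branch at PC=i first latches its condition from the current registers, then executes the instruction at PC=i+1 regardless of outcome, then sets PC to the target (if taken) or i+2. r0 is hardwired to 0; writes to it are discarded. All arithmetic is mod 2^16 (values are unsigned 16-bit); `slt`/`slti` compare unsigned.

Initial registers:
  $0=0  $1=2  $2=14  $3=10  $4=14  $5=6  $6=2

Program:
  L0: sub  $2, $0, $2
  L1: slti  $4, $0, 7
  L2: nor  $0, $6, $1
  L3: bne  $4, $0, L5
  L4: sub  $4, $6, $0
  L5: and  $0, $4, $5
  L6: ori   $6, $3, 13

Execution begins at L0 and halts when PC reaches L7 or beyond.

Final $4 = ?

[0] sub  $2, $0, $2  →  {$0:0, $1:2, $2:65522, $3:10, $4:14, $5:6, $6:2}
[1] slti  $4, $0, 7  →  {$0:0, $1:2, $2:65522, $3:10, $4:1, $5:6, $6:2}
[2] nor  $0, $6, $1  →  {$0:0, $1:2, $2:65522, $3:10, $4:1, $5:6, $6:2}
[3] bne  $4, $0, L5  →  {$0:0, $1:2, $2:65522, $3:10, $4:1, $5:6, $6:2}  ⟨branch taken⟩
[4] sub  $4, $6, $0  →  {$0:0, $1:2, $2:65522, $3:10, $4:2, $5:6, $6:2}
[5] and  $0, $4, $5  →  {$0:0, $1:2, $2:65522, $3:10, $4:2, $5:6, $6:2}
[6] ori   $6, $3, 13  →  {$0:0, $1:2, $2:65522, $3:10, $4:2, $5:6, $6:15}

2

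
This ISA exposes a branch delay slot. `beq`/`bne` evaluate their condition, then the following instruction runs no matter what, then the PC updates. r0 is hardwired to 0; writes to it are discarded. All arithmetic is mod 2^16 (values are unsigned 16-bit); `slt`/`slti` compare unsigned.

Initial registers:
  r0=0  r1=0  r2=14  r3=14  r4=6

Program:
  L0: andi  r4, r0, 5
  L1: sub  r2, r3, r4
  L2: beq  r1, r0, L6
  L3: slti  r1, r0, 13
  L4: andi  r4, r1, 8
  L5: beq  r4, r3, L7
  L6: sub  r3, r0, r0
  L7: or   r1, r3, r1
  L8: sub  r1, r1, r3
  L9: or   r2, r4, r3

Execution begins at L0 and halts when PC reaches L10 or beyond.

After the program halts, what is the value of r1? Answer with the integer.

1

PC=0  andi  r4, r0, 5        | r0=0 r1=0 r2=14 r3=14 r4=0
PC=1  sub  r2, r3, r4        | r0=0 r1=0 r2=14 r3=14 r4=0
PC=2  beq  r1, r0, L6        | r0=0 r1=0 r2=14 r3=14 r4=0  [TAKEN]
PC=3  slti  r1, r0, 13       | r0=0 r1=1 r2=14 r3=14 r4=0
PC=6  sub  r3, r0, r0        | r0=0 r1=1 r2=14 r3=0 r4=0
PC=7  or   r1, r3, r1        | r0=0 r1=1 r2=14 r3=0 r4=0
PC=8  sub  r1, r1, r3        | r0=0 r1=1 r2=14 r3=0 r4=0
PC=9  or   r2, r4, r3        | r0=0 r1=1 r2=0 r3=0 r4=0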